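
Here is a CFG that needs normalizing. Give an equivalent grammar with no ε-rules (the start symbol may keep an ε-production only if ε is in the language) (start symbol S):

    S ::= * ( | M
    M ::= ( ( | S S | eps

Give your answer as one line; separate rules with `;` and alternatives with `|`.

Nullable nonterminals: {M, S}.
ε ∈ L(G) since S is nullable, so keep S → ε.
Expand every rule over subsets of its nullable positions: M → S S gives S S | S.

S ::= * ( | M | ε; M ::= ( ( | S S | S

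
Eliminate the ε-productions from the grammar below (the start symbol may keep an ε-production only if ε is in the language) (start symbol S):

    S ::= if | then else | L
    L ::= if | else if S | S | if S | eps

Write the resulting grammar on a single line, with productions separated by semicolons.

S ::= if | then else | L | eps; L ::= if | else if S | else if | S | if S

The nullable symbols are {L, S}.
ε ∈ L(G) since S is nullable, so keep S → ε.
Expand every rule over subsets of its nullable positions: L → else if S gives else if S | else if.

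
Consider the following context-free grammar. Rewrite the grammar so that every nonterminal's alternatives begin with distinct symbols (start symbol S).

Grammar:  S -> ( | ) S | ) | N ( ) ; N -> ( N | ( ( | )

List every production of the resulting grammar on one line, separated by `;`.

S -> ( | N ( ) | ) S'; N -> ) | ( N'; S' -> S | epsilon; N' -> N | (

S has alternatives sharing prefix ')': factor to S → ) S' with S' → S | ε.
N has alternatives sharing prefix '(': factor to N → ( N' with N' → N | (.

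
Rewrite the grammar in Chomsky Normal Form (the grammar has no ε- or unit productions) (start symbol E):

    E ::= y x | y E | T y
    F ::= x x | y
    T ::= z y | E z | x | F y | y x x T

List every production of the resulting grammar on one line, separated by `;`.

Introduce a nonterminal for each terminal appearing in a rule of length ≥ 2: X1 → y, X2 → x, X3 → z.
Binarize each right-hand side of length ≥ 3 by chaining fresh nonterminals (Y1, Y2, …): affected rules were T → X1 X2 X2 T.

E ::= X1 X2 | X1 E | T X1; F ::= X2 X2 | y; T ::= X3 X1 | E X3 | x | F X1 | X1 Y1; X1 ::= y; X2 ::= x; X3 ::= z; Y1 ::= X2 Y2; Y2 ::= X2 T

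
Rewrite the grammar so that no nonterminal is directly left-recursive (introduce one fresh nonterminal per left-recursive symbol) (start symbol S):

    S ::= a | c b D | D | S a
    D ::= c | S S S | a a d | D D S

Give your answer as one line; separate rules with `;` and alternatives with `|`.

S ::= a S' | c b D S' | D S'; D ::= c D' | S S S D' | a a d D'; S' ::= a S' | ε; D' ::= D S D' | ε

S, D are directly left-recursive.
For S: α = {a}, β = {a, c b D, D}. Rewrite as S → β S' and S' → α S' | ε.
For D: α = {D S}, β = {c, S S S, a a d}. Rewrite as D → β D' and D' → α D' | ε.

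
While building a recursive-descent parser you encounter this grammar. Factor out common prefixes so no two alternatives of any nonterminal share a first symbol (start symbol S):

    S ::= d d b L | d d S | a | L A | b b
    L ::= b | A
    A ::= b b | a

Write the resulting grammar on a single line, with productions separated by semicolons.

S has alternatives sharing prefix 'd d': factor to S → d d S' with S' → b L | S.

S ::= a | L A | b b | d d S'; L ::= b | A; A ::= b b | a; S' ::= b L | S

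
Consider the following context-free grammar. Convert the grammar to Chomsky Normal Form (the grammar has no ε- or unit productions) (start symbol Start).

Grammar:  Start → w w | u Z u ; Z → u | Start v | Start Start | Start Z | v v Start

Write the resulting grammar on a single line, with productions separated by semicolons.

Introduce a nonterminal for each terminal appearing in a rule of length ≥ 2: X1 → w, X2 → u, X3 → v.
Binarize each right-hand side of length ≥ 3 by chaining fresh nonterminals (Y1, Y2, …): affected rules were Start → X2 Z X2; Z → X3 X3 Start.

Start → X1 X1 | X2 Y1; Z → u | Start X3 | Start Start | Start Z | X3 Y2; X1 → w; X2 → u; X3 → v; Y1 → Z X2; Y2 → X3 Start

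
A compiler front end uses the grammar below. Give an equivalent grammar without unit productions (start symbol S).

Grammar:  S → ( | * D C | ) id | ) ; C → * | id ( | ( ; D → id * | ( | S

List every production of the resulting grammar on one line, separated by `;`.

S → ( | * D C | ) id | ); C → * | id ( | (; D → ( | * D C | ) id | ) | id *

Unit pairs: D ⇒* {S}.
For each unit pair (A, B), copy every non-unit production of B to A, then drop all unit productions.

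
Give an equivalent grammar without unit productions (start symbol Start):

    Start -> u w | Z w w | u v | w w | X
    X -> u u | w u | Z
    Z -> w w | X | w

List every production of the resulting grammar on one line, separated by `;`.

Start -> w w | w | u w | Z w w | u v | u u | w u; X -> w w | w | u u | w u; Z -> w w | w | u u | w u

Unit pairs: Start ⇒* {X, Z}; X ⇒* {Z}; Z ⇒* {X}.
Replace each nonterminal's rules with the union of the non-unit rules of every nonterminal it unit-derives.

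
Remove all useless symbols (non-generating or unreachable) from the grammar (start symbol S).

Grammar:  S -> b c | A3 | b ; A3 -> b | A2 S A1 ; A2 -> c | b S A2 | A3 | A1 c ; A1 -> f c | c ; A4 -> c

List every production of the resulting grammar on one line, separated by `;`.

Generating nonterminals: {A1, A2, A3, A4, S}.
Reachable from S after that: {A1, A2, A3, S}.
Removed useless symbols: {A4} and every production mentioning them.

S -> b c | A3 | b; A3 -> b | A2 S A1; A2 -> c | b S A2 | A3 | A1 c; A1 -> f c | c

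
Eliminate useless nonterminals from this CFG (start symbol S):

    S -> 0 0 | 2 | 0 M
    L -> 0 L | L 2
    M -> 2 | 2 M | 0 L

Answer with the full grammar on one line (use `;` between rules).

Generating nonterminals: {M, S}.
Reachable from S after that: {M, S}.
Removed useless symbols: {L} and every production mentioning them.

S -> 0 0 | 2 | 0 M; M -> 2 | 2 M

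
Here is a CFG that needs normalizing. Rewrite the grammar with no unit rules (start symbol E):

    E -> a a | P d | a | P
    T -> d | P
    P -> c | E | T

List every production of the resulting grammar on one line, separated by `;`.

Unit pairs: E ⇒* {P, T}; P ⇒* {E, T}; T ⇒* {E, P}.
For each unit pair (A, B), copy every non-unit production of B to A, then drop all unit productions.

E -> a a | P d | a | c | d; T -> a a | P d | a | c | d; P -> a a | P d | a | c | d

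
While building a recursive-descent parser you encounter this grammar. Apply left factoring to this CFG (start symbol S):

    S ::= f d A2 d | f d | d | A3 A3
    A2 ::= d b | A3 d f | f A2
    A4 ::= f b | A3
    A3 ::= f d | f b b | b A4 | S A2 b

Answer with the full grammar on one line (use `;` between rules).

S has alternatives sharing prefix 'f d': factor to S → f d S' with S' → A2 d | ε.
A3 has alternatives sharing prefix 'f': factor to A3 → f A3' with A3' → d | b b.

S ::= d | A3 A3 | f d S'; A2 ::= d b | A3 d f | f A2; A4 ::= f b | A3; A3 ::= b A4 | S A2 b | f A3'; S' ::= A2 d | eps; A3' ::= d | b b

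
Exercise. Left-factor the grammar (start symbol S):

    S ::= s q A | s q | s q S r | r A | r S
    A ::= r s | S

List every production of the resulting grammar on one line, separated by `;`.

S has alternatives sharing prefix 's q': factor to S → s q S' with S' → A | ε | S r.
S has alternatives sharing prefix 'r': factor to S → r S'' with S'' → A | S.

S ::= s q S' | r S''; A ::= r s | S; S' ::= A | ε | S r; S'' ::= A | S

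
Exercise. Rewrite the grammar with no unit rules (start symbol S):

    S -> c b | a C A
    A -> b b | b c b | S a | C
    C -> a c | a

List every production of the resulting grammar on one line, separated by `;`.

S -> c b | a C A; A -> a c | a | b b | b c b | S a; C -> a c | a

Unit pairs: A ⇒* {C}.
Replace each nonterminal's rules with the union of the non-unit rules of every nonterminal it unit-derives.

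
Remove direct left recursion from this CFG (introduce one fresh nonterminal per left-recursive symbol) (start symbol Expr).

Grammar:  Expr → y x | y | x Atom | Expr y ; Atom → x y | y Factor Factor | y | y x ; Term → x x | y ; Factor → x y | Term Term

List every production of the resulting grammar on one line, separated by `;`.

Expr → y x Expr1 | y Expr1 | x Atom Expr1; Atom → x y | y Factor Factor | y | y x; Term → x x | y; Factor → x y | Term Term; Expr1 → y Expr1 | ε

Expr is directly left-recursive.
For Expr: α = {y}, β = {y x, y, x Atom}. Rewrite as Expr → β Expr1 and Expr1 → α Expr1 | ε.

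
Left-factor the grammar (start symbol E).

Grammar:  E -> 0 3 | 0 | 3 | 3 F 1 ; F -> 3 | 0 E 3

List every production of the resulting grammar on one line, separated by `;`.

E -> 0 E' | 3 E''; F -> 3 | 0 E 3; E' -> 3 | ε; E'' -> ε | F 1

E has alternatives sharing prefix '0': factor to E → 0 E' with E' → 3 | ε.
E has alternatives sharing prefix '3': factor to E → 3 E'' with E'' → ε | F 1.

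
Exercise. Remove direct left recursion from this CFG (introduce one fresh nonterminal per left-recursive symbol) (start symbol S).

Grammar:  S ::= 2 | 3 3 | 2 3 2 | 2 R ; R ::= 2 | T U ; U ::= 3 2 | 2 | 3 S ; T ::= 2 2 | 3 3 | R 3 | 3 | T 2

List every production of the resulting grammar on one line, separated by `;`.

S ::= 2 | 3 3 | 2 3 2 | 2 R; R ::= 2 | T U; U ::= 3 2 | 2 | 3 S; T ::= 2 2 T' | 3 3 T' | R 3 T' | 3 T'; T' ::= 2 T' | eps

Left recursion appears on T.
For T: α = {2}, β = {2 2, 3 3, R 3, 3}. Rewrite as T → β T' and T' → α T' | ε.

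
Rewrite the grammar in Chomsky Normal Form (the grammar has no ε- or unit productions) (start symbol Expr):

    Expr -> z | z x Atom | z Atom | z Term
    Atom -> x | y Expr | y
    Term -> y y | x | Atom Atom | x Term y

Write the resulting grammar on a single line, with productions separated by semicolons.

Introduce a nonterminal for each terminal appearing in a rule of length ≥ 2: X1 → z, X2 → x, X3 → y.
Binarize each right-hand side of length ≥ 3 by chaining fresh nonterminals (Y1, Y2, …): affected rules were Expr → X1 X2 Atom; Term → X2 Term X3.

Expr -> z | X1 Y1 | X1 Atom | X1 Term; Atom -> x | X3 Expr | y; Term -> X3 X3 | x | Atom Atom | X2 Y2; X1 -> z; X2 -> x; X3 -> y; Y1 -> X2 Atom; Y2 -> Term X3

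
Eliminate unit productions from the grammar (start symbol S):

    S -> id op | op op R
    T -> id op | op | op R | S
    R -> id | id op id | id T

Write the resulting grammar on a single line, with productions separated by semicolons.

S -> id op | op op R; T -> id op | op op R | op | op R; R -> id | id op id | id T

Unit pairs: T ⇒* {S}.
Replace each nonterminal's rules with the union of the non-unit rules of every nonterminal it unit-derives.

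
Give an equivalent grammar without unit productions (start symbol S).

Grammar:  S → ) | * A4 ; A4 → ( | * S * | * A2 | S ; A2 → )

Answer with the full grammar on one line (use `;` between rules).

Unit pairs: A4 ⇒* {S}.
For every A with A ⇒* B via unit rules, add B's non-unit alternatives to A; then delete every rule of the form X → Y.

S → ) | * A4; A4 → ( | * S * | * A2 | ) | * A4; A2 → )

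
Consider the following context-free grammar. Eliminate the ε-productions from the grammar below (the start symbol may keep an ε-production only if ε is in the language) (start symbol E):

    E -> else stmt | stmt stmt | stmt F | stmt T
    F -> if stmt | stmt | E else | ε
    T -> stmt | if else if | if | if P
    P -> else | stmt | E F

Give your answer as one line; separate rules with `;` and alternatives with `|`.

E -> else stmt | stmt stmt | stmt F | stmt | stmt T; F -> if stmt | stmt | E else; T -> stmt | if else if | if | if P; P -> else | stmt | E F | E

The nullable symbols are {F}.
ε ∉ L(G), so no ε-production is kept.
Expand every rule over subsets of its nullable positions: E → stmt F gives stmt F | stmt. P → E F gives E F | E.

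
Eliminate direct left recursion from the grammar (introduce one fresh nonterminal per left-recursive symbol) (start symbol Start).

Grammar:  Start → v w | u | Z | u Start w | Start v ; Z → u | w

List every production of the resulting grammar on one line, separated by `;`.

Directly left-recursive nonterminal: Start.
For Start: α = {v}, β = {v w, u, Z, u Start w}. Rewrite as Start → β Start1 and Start1 → α Start1 | ε.

Start → v w Start1 | u Start1 | Z Start1 | u Start w Start1; Z → u | w; Start1 → v Start1 | eps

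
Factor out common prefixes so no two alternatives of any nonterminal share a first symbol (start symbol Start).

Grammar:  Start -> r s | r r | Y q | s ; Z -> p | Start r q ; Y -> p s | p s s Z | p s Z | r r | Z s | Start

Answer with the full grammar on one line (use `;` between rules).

Start -> Y q | s | r Start1; Z -> p | Start r q; Y -> r r | Z s | Start | p s Y1; Start1 -> s | r; Y1 -> ε | s Z | Z

Start has alternatives sharing prefix 'r': factor to Start → r Start1 with Start1 → s | r.
Y has alternatives sharing prefix 'p s': factor to Y → p s Y1 with Y1 → ε | s Z | Z.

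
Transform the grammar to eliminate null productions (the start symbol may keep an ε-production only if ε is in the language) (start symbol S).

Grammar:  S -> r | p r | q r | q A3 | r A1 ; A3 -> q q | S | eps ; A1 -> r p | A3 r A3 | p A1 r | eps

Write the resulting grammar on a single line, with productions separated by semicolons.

Nullable nonterminals: {A1, A3}.
ε ∉ L(G), so no ε-production is kept.
For each production, add variants omitting each subset of nullable occurrences: S → q A3 gives q A3 | q. A1 → A3 r A3 gives A3 r A3 | A3 r | r A3 | r. A1 → p A1 r gives p A1 r | p r.

S -> r | p r | q r | q A3 | q | r A1; A3 -> q q | S; A1 -> r p | A3 r A3 | A3 r | r A3 | r | p A1 r | p r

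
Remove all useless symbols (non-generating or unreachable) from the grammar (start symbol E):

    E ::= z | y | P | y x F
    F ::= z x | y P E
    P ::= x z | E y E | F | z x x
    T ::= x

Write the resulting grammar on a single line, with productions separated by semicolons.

Generating nonterminals: {E, F, P, T}.
Reachable from E after that: {E, F, P}.
Removed useless symbols: {T} and every production mentioning them.

E ::= z | y | P | y x F; F ::= z x | y P E; P ::= x z | E y E | F | z x x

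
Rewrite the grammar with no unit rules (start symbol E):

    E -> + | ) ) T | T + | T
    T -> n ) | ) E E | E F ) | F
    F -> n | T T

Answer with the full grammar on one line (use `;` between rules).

Unit pairs: E ⇒* {F, T}; T ⇒* {F}.
For each unit pair (A, B), copy every non-unit production of B to A, then drop all unit productions.

E -> + | ) ) T | T + | n | T T | n ) | ) E E | E F ); T -> n | T T | n ) | ) E E | E F ); F -> n | T T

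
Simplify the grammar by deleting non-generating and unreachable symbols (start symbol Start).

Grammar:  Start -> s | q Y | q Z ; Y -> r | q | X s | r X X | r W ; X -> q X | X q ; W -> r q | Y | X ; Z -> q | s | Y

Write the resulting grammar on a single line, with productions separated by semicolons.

Start -> s | q Y | q Z; Y -> r | q | r W; W -> r q | Y; Z -> q | s | Y

Generating nonterminals: {Start, W, Y, Z}.
Reachable from Start after that: {Start, W, Y, Z}.
Removed useless symbols: {X} and every production mentioning them.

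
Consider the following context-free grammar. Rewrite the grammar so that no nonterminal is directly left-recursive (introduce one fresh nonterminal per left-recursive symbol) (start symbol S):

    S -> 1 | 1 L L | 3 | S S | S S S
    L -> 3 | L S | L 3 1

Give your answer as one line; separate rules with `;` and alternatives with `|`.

Left recursion appears on S, L.
For S: α = {S, S S}, β = {1, 1 L L, 3}. Rewrite as S → β S' and S' → α S' | ε.
For L: α = {S, 3 1}, β = {3}. Rewrite as L → β L' and L' → α L' | ε.

S -> 1 S' | 1 L L S' | 3 S'; L -> 3 L'; S' -> S S' | S S S' | ε; L' -> S L' | 3 1 L' | ε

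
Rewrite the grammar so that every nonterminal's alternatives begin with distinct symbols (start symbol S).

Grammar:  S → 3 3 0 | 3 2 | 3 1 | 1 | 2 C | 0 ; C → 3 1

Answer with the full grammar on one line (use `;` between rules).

S has alternatives sharing prefix '3': factor to S → 3 S' with S' → 3 0 | 2 | 1.

S → 1 | 2 C | 0 | 3 S'; C → 3 1; S' → 3 0 | 2 | 1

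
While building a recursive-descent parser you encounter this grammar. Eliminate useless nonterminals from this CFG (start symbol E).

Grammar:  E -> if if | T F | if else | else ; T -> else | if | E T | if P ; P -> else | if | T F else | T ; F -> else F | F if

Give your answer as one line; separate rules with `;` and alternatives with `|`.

Generating nonterminals: {E, P, T}.
Reachable from E after that: {E}.
Removed useless symbols: {F, P, T} and every production mentioning them.

E -> if if | if else | else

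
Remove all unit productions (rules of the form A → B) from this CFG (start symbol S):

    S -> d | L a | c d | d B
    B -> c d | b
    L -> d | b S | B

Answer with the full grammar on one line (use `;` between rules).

S -> d | L a | c d | d B; B -> c d | b; L -> d | b S | c d | b

Unit pairs: L ⇒* {B}.
For every A with A ⇒* B via unit rules, add B's non-unit alternatives to A; then delete every rule of the form X → Y.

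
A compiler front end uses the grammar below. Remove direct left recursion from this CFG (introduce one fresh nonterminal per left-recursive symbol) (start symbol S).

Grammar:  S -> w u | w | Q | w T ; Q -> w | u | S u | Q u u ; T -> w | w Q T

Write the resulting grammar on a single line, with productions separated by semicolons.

Left recursion appears on Q.
For Q: α = {u u}, β = {w, u, S u}. Rewrite as Q → β Q' and Q' → α Q' | ε.

S -> w u | w | Q | w T; Q -> w Q' | u Q' | S u Q'; T -> w | w Q T; Q' -> u u Q' | ε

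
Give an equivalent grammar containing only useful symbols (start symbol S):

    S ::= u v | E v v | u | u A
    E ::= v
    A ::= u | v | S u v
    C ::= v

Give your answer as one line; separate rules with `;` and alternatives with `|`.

Generating nonterminals: {A, C, E, S}.
Reachable from S after that: {A, E, S}.
Removed useless symbols: {C} and every production mentioning them.

S ::= u v | E v v | u | u A; E ::= v; A ::= u | v | S u v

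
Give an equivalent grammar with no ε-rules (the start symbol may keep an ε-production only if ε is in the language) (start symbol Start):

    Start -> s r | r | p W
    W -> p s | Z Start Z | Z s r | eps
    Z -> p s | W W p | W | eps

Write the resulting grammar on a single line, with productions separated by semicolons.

Nullable nonterminals: {W, Z}.
ε ∉ L(G), so no ε-production is kept.
Add the nullable-subset variants: Start → p W gives p W | p. W → Z Start Z gives Z Start Z | Z Start | Start Z | Start. W → Z s r gives Z s r | s r. Z → W W p gives W W p | W p | p.

Start -> s r | r | p W | p; W -> p s | Z Start Z | Z Start | Start Z | Start | Z s r | s r; Z -> p s | W W p | W p | p | W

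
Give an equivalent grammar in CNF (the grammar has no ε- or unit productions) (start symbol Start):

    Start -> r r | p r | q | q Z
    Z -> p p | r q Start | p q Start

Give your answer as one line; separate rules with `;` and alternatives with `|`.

Introduce a nonterminal for each terminal appearing in a rule of length ≥ 2: X1 → r, X2 → p, X3 → q.
Binarize each right-hand side of length ≥ 3 by chaining fresh nonterminals (Y1, Y2, …): affected rules were Z → X1 X3 Start; Z → X2 X3 Start.

Start -> X1 X1 | X2 X1 | q | X3 Z; Z -> X2 X2 | X1 Y1 | X2 Y2; X1 -> r; X2 -> p; X3 -> q; Y1 -> X3 Start; Y2 -> X3 Start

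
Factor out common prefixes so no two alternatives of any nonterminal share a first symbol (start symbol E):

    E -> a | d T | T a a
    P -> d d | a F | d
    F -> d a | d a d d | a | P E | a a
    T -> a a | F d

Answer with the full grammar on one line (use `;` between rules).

P has alternatives sharing prefix 'd': factor to P → d P' with P' → d | ε.
F has alternatives sharing prefix 'd a': factor to F → d a F' with F' → ε | d d.
F has alternatives sharing prefix 'a': factor to F → a F'' with F'' → ε | a.

E -> a | d T | T a a; P -> a F | d P'; F -> P E | d a F' | a F''; T -> a a | F d; P' -> d | ε; F' -> ε | d d; F'' -> ε | a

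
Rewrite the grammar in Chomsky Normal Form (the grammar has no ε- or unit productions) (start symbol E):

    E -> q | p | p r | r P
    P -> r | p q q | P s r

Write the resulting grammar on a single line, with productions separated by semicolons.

E -> q | p | X1 X2 | X2 P; P -> r | X1 Y1 | P Y2; X1 -> p; X2 -> r; X3 -> q; X4 -> s; Y1 -> X3 X3; Y2 -> X4 X2

Introduce a nonterminal for each terminal appearing in a rule of length ≥ 2: X1 → p, X2 → r, X3 → q, X4 → s.
Binarize each right-hand side of length ≥ 3 by chaining fresh nonterminals (Y1, Y2, …): affected rules were P → X1 X3 X3; P → P X4 X2.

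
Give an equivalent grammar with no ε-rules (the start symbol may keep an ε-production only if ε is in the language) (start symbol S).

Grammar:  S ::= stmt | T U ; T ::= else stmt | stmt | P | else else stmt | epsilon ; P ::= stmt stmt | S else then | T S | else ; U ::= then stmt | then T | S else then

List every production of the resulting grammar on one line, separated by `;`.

Nullable nonterminals: {T}.
ε ∉ L(G), so no ε-production is kept.
For each production, add variants omitting each subset of nullable occurrences: S → T U gives T U | U. P → T S gives T S | S. U → then T gives then T | then.

S ::= stmt | T U | U; T ::= else stmt | stmt | P | else else stmt; P ::= stmt stmt | S else then | T S | S | else; U ::= then stmt | then T | then | S else then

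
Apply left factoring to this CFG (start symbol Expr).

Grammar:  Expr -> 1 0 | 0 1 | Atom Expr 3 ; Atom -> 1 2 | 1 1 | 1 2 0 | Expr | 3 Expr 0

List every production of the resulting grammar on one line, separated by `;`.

Expr -> 1 0 | 0 1 | Atom Expr 3; Atom -> Expr | 3 Expr 0 | 1 Atom1; Atom1 -> 1 | 2 Atom11; Atom11 -> ε | 0

Atom has alternatives sharing prefix '1': factor to Atom → 1 Atom1 with Atom1 → 2 | 1 | 2 0.
Atom1 has alternatives sharing prefix '2': factor to Atom1 → 2 Atom11 with Atom11 → ε | 0.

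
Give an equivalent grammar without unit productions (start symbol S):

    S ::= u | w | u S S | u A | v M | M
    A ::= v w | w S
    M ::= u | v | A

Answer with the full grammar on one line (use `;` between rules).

S ::= v w | w S | u | w | u S S | u A | v M | v; A ::= v w | w S; M ::= v w | w S | u | v

Unit pairs: M ⇒* {A}; S ⇒* {A, M}.
For each unit pair (A, B), copy every non-unit production of B to A, then drop all unit productions.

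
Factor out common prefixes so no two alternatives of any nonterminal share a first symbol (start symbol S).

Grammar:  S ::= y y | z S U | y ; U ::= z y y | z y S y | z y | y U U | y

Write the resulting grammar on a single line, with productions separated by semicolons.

S has alternatives sharing prefix 'y': factor to S → y S' with S' → y | ε.
U has alternatives sharing prefix 'z y': factor to U → z y U' with U' → y | S y | ε.
U has alternatives sharing prefix 'y': factor to U → y U'' with U'' → U U | ε.

S ::= z S U | y S'; U ::= z y U' | y U''; S' ::= y | eps; U' ::= y | S y | eps; U'' ::= U U | eps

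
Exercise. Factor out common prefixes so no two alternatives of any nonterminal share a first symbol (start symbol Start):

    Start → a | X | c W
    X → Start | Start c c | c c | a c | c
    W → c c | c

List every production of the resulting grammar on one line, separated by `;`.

X has alternatives sharing prefix 'Start': factor to X → Start X1 with X1 → ε | c c.
X has alternatives sharing prefix 'c': factor to X → c X2 with X2 → c | ε.
W has alternatives sharing prefix 'c': factor to W → c W1 with W1 → c | ε.

Start → a | X | c W; X → a c | Start X1 | c X2; W → c W1; X1 → eps | c c; X2 → c | eps; W1 → c | eps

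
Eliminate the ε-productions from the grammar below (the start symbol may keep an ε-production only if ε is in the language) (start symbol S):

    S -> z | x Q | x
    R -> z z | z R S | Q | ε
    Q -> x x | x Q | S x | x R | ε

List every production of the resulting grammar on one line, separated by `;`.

Nullable set = {Q, R}.
ε ∉ L(G), so no ε-production is kept.
Add the nullable-subset variants: S → x Q gives x Q | x. R → z R S gives z R S | z S. Q → x Q gives x Q | x.

S -> z | x Q | x; R -> z z | z R S | z S | Q; Q -> x x | x Q | x | S x | x R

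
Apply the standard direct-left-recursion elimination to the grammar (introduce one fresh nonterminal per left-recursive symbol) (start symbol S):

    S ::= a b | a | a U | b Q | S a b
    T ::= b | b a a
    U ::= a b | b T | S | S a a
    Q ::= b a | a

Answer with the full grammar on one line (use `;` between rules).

S ::= a b S' | a S' | a U S' | b Q S'; T ::= b | b a a; U ::= a b | b T | S | S a a; Q ::= b a | a; S' ::= a b S' | ε

S is directly left-recursive.
For S: α = {a b}, β = {a b, a, a U, b Q}. Rewrite as S → β S' and S' → α S' | ε.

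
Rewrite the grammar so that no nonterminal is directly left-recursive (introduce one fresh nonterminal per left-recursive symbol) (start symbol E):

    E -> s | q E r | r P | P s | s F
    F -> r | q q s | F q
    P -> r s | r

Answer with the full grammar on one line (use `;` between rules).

E -> s | q E r | r P | P s | s F; F -> r F' | q q s F'; P -> r s | r; F' -> q F' | epsilon

Directly left-recursive nonterminal: F.
For F: α = {q}, β = {r, q q s}. Rewrite as F → β F' and F' → α F' | ε.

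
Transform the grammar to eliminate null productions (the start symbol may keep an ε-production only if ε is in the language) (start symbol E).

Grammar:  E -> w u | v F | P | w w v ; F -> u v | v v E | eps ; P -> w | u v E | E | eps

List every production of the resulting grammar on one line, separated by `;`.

E -> w u | v F | v | P | w w v | eps; F -> u v | v v E | v v; P -> w | u v E | u v | E

Nullable nonterminals: {E, F, P}.
ε ∈ L(G) since E is nullable, so keep E → ε.
Expand every rule over subsets of its nullable positions: E → v F gives v F | v. F → v v E gives v v E | v v. P → u v E gives u v E | u v.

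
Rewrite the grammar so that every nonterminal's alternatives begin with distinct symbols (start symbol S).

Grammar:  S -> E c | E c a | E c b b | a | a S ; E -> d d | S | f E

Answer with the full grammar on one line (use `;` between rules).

S -> E c S' | a S''; E -> d d | S | f E; S' -> ε | a | b b; S'' -> ε | S

S has alternatives sharing prefix 'E c': factor to S → E c S' with S' → ε | a | b b.
S has alternatives sharing prefix 'a': factor to S → a S'' with S'' → ε | S.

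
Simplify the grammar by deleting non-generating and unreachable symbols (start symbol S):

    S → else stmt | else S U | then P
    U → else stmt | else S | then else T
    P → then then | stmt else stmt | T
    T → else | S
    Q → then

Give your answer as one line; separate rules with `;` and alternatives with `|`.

Generating nonterminals: {P, Q, S, T, U}.
Reachable from S after that: {P, S, T, U}.
Removed useless symbols: {Q} and every production mentioning them.

S → else stmt | else S U | then P; U → else stmt | else S | then else T; P → then then | stmt else stmt | T; T → else | S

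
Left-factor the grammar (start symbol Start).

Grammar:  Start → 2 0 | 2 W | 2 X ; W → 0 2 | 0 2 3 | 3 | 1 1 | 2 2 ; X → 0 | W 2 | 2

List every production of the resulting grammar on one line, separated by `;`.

Start → 2 Start1; W → 3 | 1 1 | 2 2 | 0 2 W1; X → 0 | W 2 | 2; Start1 → 0 | W | X; W1 → epsilon | 3

Start has alternatives sharing prefix '2': factor to Start → 2 Start1 with Start1 → 0 | W | X.
W has alternatives sharing prefix '0 2': factor to W → 0 2 W1 with W1 → ε | 3.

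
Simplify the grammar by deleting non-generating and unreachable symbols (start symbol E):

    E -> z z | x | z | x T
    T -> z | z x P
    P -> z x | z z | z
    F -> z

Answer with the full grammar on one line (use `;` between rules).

E -> z z | x | z | x T; T -> z | z x P; P -> z x | z z | z

Generating nonterminals: {E, F, P, T}.
Reachable from E after that: {E, P, T}.
Removed useless symbols: {F} and every production mentioning them.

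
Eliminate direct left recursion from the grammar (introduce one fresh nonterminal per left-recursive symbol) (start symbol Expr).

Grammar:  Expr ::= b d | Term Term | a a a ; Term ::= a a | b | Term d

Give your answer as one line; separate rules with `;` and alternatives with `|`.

Directly left-recursive nonterminal: Term.
For Term: α = {d}, β = {a a, b}. Rewrite as Term → β Term1 and Term1 → α Term1 | ε.

Expr ::= b d | Term Term | a a a; Term ::= a a Term1 | b Term1; Term1 ::= d Term1 | ε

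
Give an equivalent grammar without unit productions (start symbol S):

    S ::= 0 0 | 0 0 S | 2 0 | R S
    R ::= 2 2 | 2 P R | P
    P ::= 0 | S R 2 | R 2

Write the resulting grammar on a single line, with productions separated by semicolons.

Unit pairs: R ⇒* {P}.
For each unit pair (A, B), copy every non-unit production of B to A, then drop all unit productions.

S ::= 0 0 | 0 0 S | 2 0 | R S; R ::= 0 | S R 2 | R 2 | 2 2 | 2 P R; P ::= 0 | S R 2 | R 2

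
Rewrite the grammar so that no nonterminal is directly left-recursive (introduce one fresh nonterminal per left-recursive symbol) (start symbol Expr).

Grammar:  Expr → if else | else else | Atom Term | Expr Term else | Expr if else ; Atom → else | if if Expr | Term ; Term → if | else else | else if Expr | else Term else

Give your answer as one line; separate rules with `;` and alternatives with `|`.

Expr → if else Expr1 | else else Expr1 | Atom Term Expr1; Atom → else | if if Expr | Term; Term → if | else else | else if Expr | else Term else; Expr1 → Term else Expr1 | if else Expr1 | ε

Left recursion appears on Expr.
For Expr: α = {Term else, if else}, β = {if else, else else, Atom Term}. Rewrite as Expr → β Expr1 and Expr1 → α Expr1 | ε.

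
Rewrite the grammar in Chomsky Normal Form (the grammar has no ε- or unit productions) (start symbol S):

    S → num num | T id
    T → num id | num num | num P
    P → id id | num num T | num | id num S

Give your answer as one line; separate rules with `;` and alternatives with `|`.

Introduce a nonterminal for each terminal appearing in a rule of length ≥ 2: X1 → num, X2 → id.
Binarize each right-hand side of length ≥ 3 by chaining fresh nonterminals (Y1, Y2, …): affected rules were P → X1 X1 T; P → X2 X1 S.

S → X1 X1 | T X2; T → X1 X2 | X1 X1 | X1 P; P → X2 X2 | X1 Y1 | num | X2 Y2; X1 → num; X2 → id; Y1 → X1 T; Y2 → X1 S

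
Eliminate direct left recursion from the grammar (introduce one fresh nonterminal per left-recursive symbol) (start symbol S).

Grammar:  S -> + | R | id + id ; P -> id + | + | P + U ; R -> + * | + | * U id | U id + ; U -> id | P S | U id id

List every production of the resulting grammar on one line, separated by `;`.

S -> + | R | id + id; P -> id + P' | + P'; R -> + * | + | * U id | U id +; U -> id U' | P S U'; P' -> + U P' | epsilon; U' -> id id U' | epsilon

Left recursion appears on P, U.
For P: α = {+ U}, β = {id +, +}. Rewrite as P → β P' and P' → α P' | ε.
For U: α = {id id}, β = {id, P S}. Rewrite as U → β U' and U' → α U' | ε.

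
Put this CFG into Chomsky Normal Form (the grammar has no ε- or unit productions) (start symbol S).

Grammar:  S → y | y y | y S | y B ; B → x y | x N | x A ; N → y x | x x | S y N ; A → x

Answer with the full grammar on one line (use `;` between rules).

S → y | X1 X1 | X1 S | X1 B; B → X2 X1 | X2 N | X2 A; N → X1 X2 | X2 X2 | S Y1; A → x; X1 → y; X2 → x; Y1 → X1 N

Introduce a nonterminal for each terminal appearing in a rule of length ≥ 2: X1 → y, X2 → x.
Binarize each right-hand side of length ≥ 3 by chaining fresh nonterminals (Y1, Y2, …): affected rules were N → S X1 N.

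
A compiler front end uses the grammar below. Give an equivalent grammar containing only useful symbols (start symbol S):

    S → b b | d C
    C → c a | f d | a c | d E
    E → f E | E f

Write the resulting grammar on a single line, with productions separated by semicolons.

Generating nonterminals: {C, S}.
Reachable from S after that: {C, S}.
Removed useless symbols: {E} and every production mentioning them.

S → b b | d C; C → c a | f d | a c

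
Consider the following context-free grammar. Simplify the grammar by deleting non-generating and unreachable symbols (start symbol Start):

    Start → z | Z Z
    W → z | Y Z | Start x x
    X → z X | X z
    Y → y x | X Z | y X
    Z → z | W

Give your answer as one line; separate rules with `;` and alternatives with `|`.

Start → z | Z Z; W → z | Y Z | Start x x; Y → y x; Z → z | W

Generating nonterminals: {Start, W, Y, Z}.
Reachable from Start after that: {Start, W, Y, Z}.
Removed useless symbols: {X} and every production mentioning them.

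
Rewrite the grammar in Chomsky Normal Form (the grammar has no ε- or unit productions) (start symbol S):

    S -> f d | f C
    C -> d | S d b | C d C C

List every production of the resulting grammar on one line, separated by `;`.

Introduce a nonterminal for each terminal appearing in a rule of length ≥ 2: X1 → f, X2 → d, X3 → b.
Binarize each right-hand side of length ≥ 3 by chaining fresh nonterminals (Y1, Y2, …): affected rules were C → S X2 X3; C → C X2 C C.

S -> X1 X2 | X1 C; C -> d | S Y1 | C Y2; X1 -> f; X2 -> d; X3 -> b; Y1 -> X2 X3; Y2 -> X2 Y3; Y3 -> C C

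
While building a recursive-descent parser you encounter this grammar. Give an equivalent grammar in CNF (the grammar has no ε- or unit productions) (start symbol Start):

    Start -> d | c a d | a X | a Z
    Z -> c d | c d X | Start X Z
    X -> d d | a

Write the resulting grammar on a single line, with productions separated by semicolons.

Start -> d | X1 Y1 | X2 X | X2 Z; Z -> X1 X3 | X1 Y2 | Start Y3; X -> X3 X3 | a; X1 -> c; X2 -> a; X3 -> d; Y1 -> X2 X3; Y2 -> X3 X; Y3 -> X Z

Introduce a nonterminal for each terminal appearing in a rule of length ≥ 2: X1 → c, X2 → a, X3 → d.
Binarize each right-hand side of length ≥ 3 by chaining fresh nonterminals (Y1, Y2, …): affected rules were Start → X1 X2 X3; Z → X1 X3 X; Z → Start X Z.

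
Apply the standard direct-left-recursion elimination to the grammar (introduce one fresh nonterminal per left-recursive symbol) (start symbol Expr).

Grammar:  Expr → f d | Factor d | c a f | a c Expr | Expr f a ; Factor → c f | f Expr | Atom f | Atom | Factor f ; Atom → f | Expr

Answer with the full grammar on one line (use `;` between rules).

Expr → f d Expr1 | Factor d Expr1 | c a f Expr1 | a c Expr Expr1; Factor → c f Factor1 | f Expr Factor1 | Atom f Factor1 | Atom Factor1; Atom → f | Expr; Expr1 → f a Expr1 | eps; Factor1 → f Factor1 | eps

Directly left-recursive nonterminals: Expr, Factor.
For Expr: α = {f a}, β = {f d, Factor d, c a f, a c Expr}. Rewrite as Expr → β Expr1 and Expr1 → α Expr1 | ε.
For Factor: α = {f}, β = {c f, f Expr, Atom f, Atom}. Rewrite as Factor → β Factor1 and Factor1 → α Factor1 | ε.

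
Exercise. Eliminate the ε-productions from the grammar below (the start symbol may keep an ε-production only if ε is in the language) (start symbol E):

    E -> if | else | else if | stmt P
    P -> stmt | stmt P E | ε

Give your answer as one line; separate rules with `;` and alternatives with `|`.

E -> if | else | else if | stmt P | stmt; P -> stmt | stmt P E | stmt E

Nullable nonterminals: {P}.
ε ∉ L(G), so no ε-production is kept.
Expand every rule over subsets of its nullable positions: E → stmt P gives stmt P | stmt. P → stmt P E gives stmt P E | stmt E.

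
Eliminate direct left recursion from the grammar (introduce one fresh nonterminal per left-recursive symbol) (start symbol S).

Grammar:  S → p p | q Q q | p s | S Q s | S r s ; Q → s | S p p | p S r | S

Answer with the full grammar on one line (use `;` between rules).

S is directly left-recursive.
For S: α = {Q s, r s}, β = {p p, q Q q, p s}. Rewrite as S → β S' and S' → α S' | ε.

S → p p S' | q Q q S' | p s S'; Q → s | S p p | p S r | S; S' → Q s S' | r s S' | ε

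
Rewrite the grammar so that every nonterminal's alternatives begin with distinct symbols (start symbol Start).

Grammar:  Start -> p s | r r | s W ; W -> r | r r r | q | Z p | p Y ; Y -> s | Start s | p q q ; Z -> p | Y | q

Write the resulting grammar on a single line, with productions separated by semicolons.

W has alternatives sharing prefix 'r': factor to W → r W1 with W1 → ε | r r.

Start -> p s | r r | s W; W -> q | Z p | p Y | r W1; Y -> s | Start s | p q q; Z -> p | Y | q; W1 -> ε | r r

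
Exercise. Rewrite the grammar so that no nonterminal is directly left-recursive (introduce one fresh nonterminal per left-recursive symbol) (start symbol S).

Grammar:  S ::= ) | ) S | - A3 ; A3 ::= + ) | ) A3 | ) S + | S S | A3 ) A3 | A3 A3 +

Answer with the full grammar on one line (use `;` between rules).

S ::= ) | ) S | - A3; A3 ::= + ) A3' | ) A3 A3' | ) S + A3' | S S A3'; A3' ::= ) A3 A3' | A3 + A3' | ε

Directly left-recursive nonterminal: A3.
For A3: α = {) A3, A3 +}, β = {+ ), ) A3, ) S +, S S}. Rewrite as A3 → β A3' and A3' → α A3' | ε.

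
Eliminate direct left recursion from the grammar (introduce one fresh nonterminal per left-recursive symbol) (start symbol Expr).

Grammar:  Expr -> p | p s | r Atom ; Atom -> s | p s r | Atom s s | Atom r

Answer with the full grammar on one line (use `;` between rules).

Expr -> p | p s | r Atom; Atom -> s Atom1 | p s r Atom1; Atom1 -> s s Atom1 | r Atom1 | epsilon

Directly left-recursive nonterminal: Atom.
For Atom: α = {s s, r}, β = {s, p s r}. Rewrite as Atom → β Atom1 and Atom1 → α Atom1 | ε.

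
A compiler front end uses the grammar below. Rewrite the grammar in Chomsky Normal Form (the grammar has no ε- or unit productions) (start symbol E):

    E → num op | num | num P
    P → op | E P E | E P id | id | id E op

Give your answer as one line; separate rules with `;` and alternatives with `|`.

E → X1 X2 | num | X1 P; P → op | E Y1 | E Y2 | id | X3 Y3; X1 → num; X2 → op; X3 → id; Y1 → P E; Y2 → P X3; Y3 → E X2

Introduce a nonterminal for each terminal appearing in a rule of length ≥ 2: X1 → num, X2 → op, X3 → id.
Binarize each right-hand side of length ≥ 3 by chaining fresh nonterminals (Y1, Y2, …): affected rules were P → E P E; P → E P X3; P → X3 E X2.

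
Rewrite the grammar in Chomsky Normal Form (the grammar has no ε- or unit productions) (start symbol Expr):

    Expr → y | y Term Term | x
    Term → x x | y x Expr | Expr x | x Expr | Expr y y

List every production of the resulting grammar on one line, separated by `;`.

Expr → y | X1 Y1 | x; Term → X2 X2 | X1 Y2 | Expr X2 | X2 Expr | Expr Y3; X1 → y; X2 → x; Y1 → Term Term; Y2 → X2 Expr; Y3 → X1 X1

Introduce a nonterminal for each terminal appearing in a rule of length ≥ 2: X1 → y, X2 → x.
Binarize each right-hand side of length ≥ 3 by chaining fresh nonterminals (Y1, Y2, …): affected rules were Expr → X1 Term Term; Term → X1 X2 Expr; Term → Expr X1 X1.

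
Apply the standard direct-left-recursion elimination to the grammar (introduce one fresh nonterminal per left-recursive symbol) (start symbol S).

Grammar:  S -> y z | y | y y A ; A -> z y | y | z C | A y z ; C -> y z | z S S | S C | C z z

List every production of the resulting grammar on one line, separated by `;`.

S -> y z | y | y y A; A -> z y A' | y A' | z C A'; C -> y z C' | z S S C' | S C C'; A' -> y z A' | ε; C' -> z z C' | ε

Directly left-recursive nonterminals: A, C.
For A: α = {y z}, β = {z y, y, z C}. Rewrite as A → β A' and A' → α A' | ε.
For C: α = {z z}, β = {y z, z S S, S C}. Rewrite as C → β C' and C' → α C' | ε.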